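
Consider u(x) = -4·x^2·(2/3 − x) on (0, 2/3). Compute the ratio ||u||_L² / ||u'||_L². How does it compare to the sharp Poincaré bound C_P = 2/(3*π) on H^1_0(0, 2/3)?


||u||_L² / ||u'||_L² = sqrt(14)/21 < C_P = 2/(3*π).

u(x) = -4·x^2·(2/3 − x), so u'(x) = 4*x*(9*x - 4)/3.
u(x) = -4·x^2·(2/3 − x) vanishes at x = 0 and x = 2/3, so u ∈ H^1_0(0, 2/3). Differentiate via the product rule and integrate the resulting polynomials term by term.
  ∫_0^2/3 u² dx = ∫_0^2/3 (16*x^6 - 64*x^5/3 + 64*x^4/9) dx. Term by term:
    ∫_0^2/3 16*x^6 dx = 2048/15309;  ∫_0^2/3 -64*x^5/3 dx = -2048/6561;  ∫_0^2/3 64*x^4/9 dx = 2048/10935.
  Sum: 2048/15309 − 2048/6561 + 2048/10935 = 2048/229635.
  ∫_0^2/3 (u')² dx = ∫_0^2/3 (144*x^4 - 128*x^3 + 256*x^2/9) dx. Term by term:
    ∫_0^2/3 144*x^4 dx = 512/135;  ∫_0^2/3 -128*x^3 dx = -512/81;  ∫_0^2/3 256*x^2/9 dx = 2048/729.
  Sum: 512/135 − 512/81 + 2048/729 = 1024/3645.
∫_0^2/3 u² dx = 2048/229635, so ||u||_L² = 32*sqrt(70)/2835.
∫_0^2/3 (u')² dx = 1024/3645, so ||u'||_L² = 32*sqrt(5)/135.
Ratio ||u||_L² / ||u'||_L² = sqrt(14)/21.
Sharp Poincaré constant on H^1_0(0, 2/3) is C_P = L/π = 2/(3*π), achieved by sin(3*π/2·x).
A polynomial bump cannot attain the sharp Poincaré constant (only the first sine eigenfunction does), so the ratio is strictly less than C_P, consistent with ||u||_L² ≤ C_P ||u'||_L².


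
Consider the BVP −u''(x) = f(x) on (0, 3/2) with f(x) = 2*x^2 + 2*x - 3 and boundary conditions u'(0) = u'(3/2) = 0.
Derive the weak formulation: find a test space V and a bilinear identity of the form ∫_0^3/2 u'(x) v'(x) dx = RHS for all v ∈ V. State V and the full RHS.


V = H^1(0, 3/2) (no boundary constraint on v; u is determined up to an additive constant); weak form: ∫_0^3/2 u'v' dx = ∫_0^3/2 (2*x^2 + 2*x - 3) v dx for all v ∈ V.

Multiply both sides by a test function v and integrate from 0 to 3/2:
  ∫_0^3/2 −u''(x) v(x) dx = ∫_0^3/2 f(x) v(x) dx.
Integrate the LHS by parts once:
  ∫_0^3/2 −u'' v dx = −[u'(x) v(x)]_0^3/2 + ∫_0^3/2 u'(x) v'(x) dx.
Thus ∫_0^3/2 u'(x) v'(x) dx = ∫_0^3/2 f(x) v(x) dx + [u'(x) v(x)]_0^3/2.
Choose V so that boundary terms are either known or forced to vanish.
u has homogeneous Neumann: u'(0) = u'(3/2) = 0. So [u' v]_0^3/2 = 0·v(3/2) − 0·v(0) = 0 for any v; take V = H^1(0, 3/2).
Weak formulation: find u (satisfying any essential BC) such that ∫_0^3/2 u'(x) v'(x) dx = ∫_0^3/2 f v dx for all v ∈ V (homogeneous Neumann, so boundary terms vanish).
Substituting f(x) = 2*x^2 + 2*x - 3, the right-hand side is ∫_0^3/2 (2*x^2 + 2*x - 3) v dx.
Compatibility check (pure Neumann): taking v ≡ 1 ∈ V gives 0 = ∫_0^3/2 f dx + (0) − (0), i.e. ∫_0^3/2 f dx must equal u'(0) − u'(3/2) = 0. Indeed ∫_0^3/2 (2*x^2 + 2*x - 3) dx = 0, so the data are compatible. The solution is then unique only up to an additive constant (fix it e.g. by requiring ∫_0^3/2 u dx = 0).


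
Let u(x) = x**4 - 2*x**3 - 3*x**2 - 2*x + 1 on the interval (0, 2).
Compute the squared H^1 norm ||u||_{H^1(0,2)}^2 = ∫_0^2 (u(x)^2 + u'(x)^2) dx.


||u||_{H^1}^2 = 11866/45

The H^1 norm (squared) on an interval (0, L) is
  ||u||_{H^1}^2 = ∫_0^L u(x)^2 dx + ∫_0^L u'(x)^2 dx.
Compute u'(x) = 4*x**3 - 6*x**2 - 6*x - 2.
Then u(x)^2 = x**8 - 4*x**7 - 2*x**6 + 8*x**5 + 19*x**4 + 8*x**3 - 2*x**2 - 4*x + 1 and u'(x)^2 = 16*x**6 - 48*x**5 - 12*x**4 + 56*x**3 + 60*x**2 + 24*x + 4.
Integrate each monomial from 0 to 2 using ∫_0^2 c·x^n dx = c·2^(n+1)/(n+1):
  ∫_0^2 u(x)^2 dx = ∫_0^2 (x^8 - 4*x^7 - 2*x^6 + 8*x^5 + 19*x^4 + 8*x^3 - 2*x^2 - 4*x + 1) dx. Term by term:
    ∫_0^2 x^8 dx = 512/9;  ∫_0^2 -4*x^7 dx = -128;  ∫_0^2 -2*x^6 dx = -256/7;
    ∫_0^2 8*x^5 dx = 256/3;  ∫_0^2 19*x^4 dx = 608/5;  ∫_0^2 8*x^3 dx = 32;
    ∫_0^2 -2*x^2 dx = -16/3;  ∫_0^2 -4*x dx = -8;  ∫_0^2 1 dx = 2.
  Sum: 512/9 − 128 − 256/7 + 256/3 + 608/5 + 32 − 16/3 − 8 + 2 = 37774/315.
  ∫_0^2 u'(x)^2 dx = ∫_0^2 (16*x^6 - 48*x^5 - 12*x^4 + 56*x^3 + 60*x^2 + 24*x + 4) dx. Term by term:
    ∫_0^2 16*x^6 dx = 2048/7;  ∫_0^2 -48*x^5 dx = -512;  ∫_0^2 -12*x^4 dx = -384/5;
    ∫_0^2 56*x^3 dx = 224;  ∫_0^2 60*x^2 dx = 160;  ∫_0^2 24*x dx = 48;
    ∫_0^2 4 dx = 8.
  Sum: 2048/7 − 512 − 384/5 + 224 + 160 + 48 + 8 = 5032/35.
Adding: ||u||_{H^1}^2 = 37774/315 + 5032/35 = 11866/45.


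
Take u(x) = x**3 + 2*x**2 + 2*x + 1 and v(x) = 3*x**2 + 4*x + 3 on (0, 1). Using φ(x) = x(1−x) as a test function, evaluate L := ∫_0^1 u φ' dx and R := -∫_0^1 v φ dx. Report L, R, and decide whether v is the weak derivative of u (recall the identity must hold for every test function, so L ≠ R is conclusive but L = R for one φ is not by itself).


LHS = -49/60, RHS = -59/60. No, v is not the weak derivative of u.

u(x) = x**3 + 2*x**2 + 2*x + 1, classical derivative u'(x) = 3*x**2 + 4*x + 2.
φ(x) = x(1−x), so φ'(x) = 1 - 2*x.
Note φ(0) = φ(1) = 0, so the boundary term u·φ vanishes.
LHS = ∫_0^1 u(x) φ'(x) dx = ∫_0^1 (-2*x^4 - 3*x^3 - 2*x^2 + 1) dx. Term by term:
  ∫_0^1 -2*x^4 dx = -2/5;  ∫_0^1 -3*x^3 dx = -3/4;  ∫_0^1 -2*x^2 dx = -2/3;
  ∫_0^1 1 dx = 1.
Sum: -2/5 − 3/4 − 2/3 + 1 = -49/60.
So LHS = -49/60.
∫_0^1 v(x) φ(x) dx = ∫_0^1 (-3*x^4 - x^3 + x^2 + 3*x) dx. Term by term:
  ∫_0^1 -3*x^4 dx = -3/5;  ∫_0^1 -x^3 dx = -1/4;  ∫_0^1 x^2 dx = 1/3;
  ∫_0^1 3*x dx = 3/2.
Sum: -3/5 − 1/4 + 1/3 + 3/2 = 59/60.
So RHS = -∫_0^1 v(x) φ(x) dx = -59/60.
LHS − RHS = 1/6 ≠ 0, so the identity fails.
(For a valid weak derivative the identity must hold for EVERY test function, in particular this one. The failure shows v is NOT the weak derivative of u.)
Correct weak derivative would be u'(x) = 3*x**2 + 4*x + 2.


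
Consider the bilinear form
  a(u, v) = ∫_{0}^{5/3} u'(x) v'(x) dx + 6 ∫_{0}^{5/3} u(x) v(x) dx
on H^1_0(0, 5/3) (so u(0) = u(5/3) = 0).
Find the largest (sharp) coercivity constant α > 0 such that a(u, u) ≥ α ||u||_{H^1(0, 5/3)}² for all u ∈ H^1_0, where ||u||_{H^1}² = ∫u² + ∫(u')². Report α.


α = 1

Coercivity of a(·,·) on H^1_0(0, 5/3) means a(u, u) ≥ α ||u||_{H^1}² for every u ∈ H^1_0.
The interval has length L = 5/3, and Poincaré/coercivity depend only on L. Here a(u, u) = ∫(u')² + (6)·∫u².
Here c = 6 ≥ 1, so a(u,u) = ∫(u')² + c∫u² ≥ ∫(u')² + ∫u² = ||u||_{H^1}², i.e. α = 1 works. No larger α is possible: a(u,u) ≥ α||u||_{H^1}² means (1−α)∫(u')² ≥ (α−c)∫u², and for the modes u_n = sin(nπ(x−x₀)/L) (x₀ the left endpoint) one has ∫u_n²/∫(u_n')² = (L/(nπ))² → 0, so a(u_n,u_n)/||u_n||_{H^1}² → 1. Hence the optimal constant is α = 1.
Therefore α = 1.


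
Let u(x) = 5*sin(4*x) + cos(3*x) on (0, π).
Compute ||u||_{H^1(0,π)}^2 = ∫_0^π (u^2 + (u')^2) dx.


||u||_{H^1(0,π)}^2 = 800/7 + 435*π/2

u'(x) = -3*sin(3*x) + 20*cos(4*x).
Expand u² and (u')² and integrate term by term on (0, π), using: for integers n ≥ 1, ∫_0^π sin²(nx) dx = ∫_0^π cos²(nx) dx = π/2; for n ≠ n', ∫_0^π sin(nx)sin(n'x) dx = ∫_0^π cos(nx)cos(n'x) dx = 0; and by product-to-sum, ∫_0^π sin(nx)cos(n'x) dx = ½∫_0^π [sin((n+n')x) + sin((n−n')x)] dx, which is 0 when n+n' is even and 2n/(n²−n'²) when n+n' is odd (it need not vanish on (0, π)).
  u² squared terms: (5)²·∫sin(4x)² dx = 25·π/2 = 25*π/2;  (1)²·∫cos(3x)² dx = 1·π/2 = π/2.
  u² cross terms: 2·(5)·(1)·∫sin(4x)·cos(3x) dx = 10·(8/7) = 80/7.
  So ∫_0^π u² dx = 25*π/2 + π/2 + 80/7 = 80/7 + 13*π.
  (u')² squared terms: (-3)²·∫sin(3x)² dx = 9·π/2 = 9*π/2;  (20)²·∫cos(4x)² dx = 400·π/2 = 200*π.
  (u')² cross terms: 2·(-3)·(20)·∫sin(3x)·cos(4x) dx = -120·(-6/7) = 720/7.
  So ∫_0^π (u')² dx = 9*π/2 + 200*π + 720/7 = 720/7 + 409*π/2.
||u||_{H^1}^2 = (80/7 + 13*π) + (720/7 + 409*π/2) = 800/7 + 435*π/2.


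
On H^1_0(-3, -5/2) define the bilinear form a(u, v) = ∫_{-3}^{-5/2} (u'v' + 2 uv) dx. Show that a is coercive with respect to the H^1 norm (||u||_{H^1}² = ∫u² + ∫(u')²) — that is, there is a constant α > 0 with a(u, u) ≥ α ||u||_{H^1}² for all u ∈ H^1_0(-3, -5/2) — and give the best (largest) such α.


α = 1

Coercivity of a(·,·) on H^1_0(-3, -5/2) means a(u, u) ≥ α ||u||_{H^1}² for every u ∈ H^1_0.
The interval has length L = 1/2, and Poincaré/coercivity depend only on L. Here a(u, u) = ∫(u')² + (2)·∫u².
Here c = 2 ≥ 1, so a(u,u) = ∫(u')² + c∫u² ≥ ∫(u')² + ∫u² = ||u||_{H^1}², i.e. α = 1 works. No larger α is possible: a(u,u) ≥ α||u||_{H^1}² means (1−α)∫(u')² ≥ (α−c)∫u², and for the modes u_n = sin(nπ(x−x₀)/L) (x₀ the left endpoint) one has ∫u_n²/∫(u_n')² = (L/(nπ))² → 0, so a(u_n,u_n)/||u_n||_{H^1}² → 1. Hence the optimal constant is α = 1.
Therefore α = 1.


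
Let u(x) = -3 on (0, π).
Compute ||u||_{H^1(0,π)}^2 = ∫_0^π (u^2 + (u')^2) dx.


||u||_{H^1(0,π)}^2 = 9*π

u'(x) = 0.
Expand u² and (u')² and integrate term by term on (0, π), using: for integers n ≥ 1, ∫_0^π sin²(nx) dx = ∫_0^π cos²(nx) dx = π/2; for n ≠ n', ∫_0^π sin(nx)sin(n'x) dx = ∫_0^π cos(nx)cos(n'x) dx = 0; and by product-to-sum, ∫_0^π sin(nx)cos(n'x) dx = ½∫_0^π [sin((n+n')x) + sin((n−n')x)] dx, which is 0 when n+n' is even and 2n/(n²−n'²) when n+n' is odd (it need not vanish on (0, π)). For the constant mode: ∫_0^π 1 dx = π, ∫_0^π cos(nx) dx = 0, ∫_0^π sin(nx) dx = (1−(−1)^n)/n.
  u² squared terms: (-3)²·∫1 dx = 9·π = 9*π.
  So ∫_0^π u² dx = 9*π.
  u' ≡ 0, so ∫_0^π (u')² dx = 0.
||u||_{H^1}^2 = (9*π) + (0) = 9*π.


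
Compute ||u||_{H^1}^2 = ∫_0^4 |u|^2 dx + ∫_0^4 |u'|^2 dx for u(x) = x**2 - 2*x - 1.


||u||_{H^1}^2 = 324/5

The H^1 norm (squared) on an interval (0, L) is
  ||u||_{H^1}^2 = ∫_0^L u(x)^2 dx + ∫_0^L u'(x)^2 dx.
Compute u'(x) = 2*x - 2.
Then u(x)^2 = x**4 - 4*x**3 + 2*x**2 + 4*x + 1 and u'(x)^2 = 4*x**2 - 8*x + 4.
Integrate each monomial from 0 to 4 using ∫_0^4 c·x^n dx = c·4^(n+1)/(n+1):
  ∫_0^4 u(x)^2 dx = ∫_0^4 (x^4 - 4*x^3 + 2*x^2 + 4*x + 1) dx. Term by term:
    ∫_0^4 x^4 dx = 1024/5;  ∫_0^4 -4*x^3 dx = -256;  ∫_0^4 2*x^2 dx = 128/3;
    ∫_0^4 4*x dx = 32;  ∫_0^4 1 dx = 4.
  Sum: 1024/5 − 256 + 128/3 + 32 + 4 = 412/15.
  ∫_0^4 u'(x)^2 dx = ∫_0^4 (4*x^2 - 8*x + 4) dx. Term by term:
    ∫_0^4 4*x^2 dx = 256/3;  ∫_0^4 -8*x dx = -64;  ∫_0^4 4 dx = 16.
  Sum: 256/3 − 64 + 16 = 112/3.
Adding: ||u||_{H^1}^2 = 412/15 + 112/3 = 324/5.


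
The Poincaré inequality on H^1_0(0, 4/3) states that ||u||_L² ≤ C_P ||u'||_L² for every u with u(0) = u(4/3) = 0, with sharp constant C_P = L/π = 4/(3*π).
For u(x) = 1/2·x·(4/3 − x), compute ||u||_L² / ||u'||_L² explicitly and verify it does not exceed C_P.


||u||_L² / ||u'||_L² = 2*sqrt(10)/15 < C_P = 4/(3*π).

u(x) = 1/2·x·(4/3 − x), so u'(x) = 2/3 - x.
u(x) = 1/2·x·(4/3 − x) vanishes at x = 0 and x = 4/3, so u ∈ H^1_0(0, 4/3). Differentiate via the product rule and integrate the resulting polynomials term by term.
  ∫_0^4/3 u² dx = ∫_0^4/3 (x^4/4 - 2*x^3/3 + 4*x^2/9) dx. Term by term:
    ∫_0^4/3 x^4/4 dx = 256/1215;  ∫_0^4/3 -2*x^3/3 dx = -128/243;  ∫_0^4/3 4*x^2/9 dx = 256/729.
  Sum: 256/1215 − 128/243 + 256/729 = 128/3645.
  ∫_0^4/3 (u')² dx = ∫_0^4/3 (x^2 - 4*x/3 + 4/9) dx. Term by term:
    ∫_0^4/3 x^2 dx = 64/81;  ∫_0^4/3 -4*x/3 dx = -32/27;  ∫_0^4/3 4/9 dx = 16/27.
  Sum: 64/81 − 32/27 + 16/27 = 16/81.
∫_0^4/3 u² dx = 128/3645, so ||u||_L² = 8*sqrt(10)/135.
∫_0^4/3 (u')² dx = 16/81, so ||u'||_L² = 4/9.
Ratio ||u||_L² / ||u'||_L² = 2*sqrt(10)/15.
Sharp Poincaré constant on H^1_0(0, 4/3) is C_P = L/π = 4/(3*π), achieved by sin(3*π/4·x).
A polynomial bump cannot attain the sharp Poincaré constant (only the first sine eigenfunction does), so the ratio is strictly less than C_P, consistent with ||u||_L² ≤ C_P ||u'||_L².


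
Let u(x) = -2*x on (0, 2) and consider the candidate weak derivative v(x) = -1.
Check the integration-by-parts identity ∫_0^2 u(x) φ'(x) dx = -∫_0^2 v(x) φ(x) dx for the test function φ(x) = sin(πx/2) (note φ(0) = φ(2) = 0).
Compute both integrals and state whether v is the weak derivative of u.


LHS = 8/π, RHS = 4/π. No, v is not the weak derivative of u.

u(x) = -2*x, classical derivative u'(x) = -2.
φ(x) = sin(πx/2), so φ'(x) = π*cos(π*x/2)/2.
Note φ(0) = φ(2) = 0, so the boundary term u·φ vanishes.
LHS = ∫_0^2 u(x) φ'(x) dx = ∫_0^2 (-π*x*cos(π*x/2)) dx. Term by term:
  ∫_0^2 -π*x*cos(π*x/2) dx = 8/π.
So LHS = 8/π.
∫_0^2 v(x) φ(x) dx = ∫_0^2 (-sin(π*x/2)) dx. Term by term:
  ∫_0^2 -sin(π*x/2) dx = -4/π.
So RHS = -∫_0^2 v(x) φ(x) dx = 4/π.
LHS − RHS = 4/π ≠ 0, so the identity fails.
(For a valid weak derivative the identity must hold for EVERY test function, in particular this one. The failure shows v is NOT the weak derivative of u.)
Correct weak derivative would be u'(x) = -2.


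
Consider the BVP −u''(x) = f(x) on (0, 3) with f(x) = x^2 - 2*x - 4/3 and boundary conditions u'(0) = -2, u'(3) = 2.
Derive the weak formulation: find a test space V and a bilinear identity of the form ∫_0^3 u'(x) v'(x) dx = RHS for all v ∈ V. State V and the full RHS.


V = H^1(0, 3) (v unrestricted at boundary; u is determined up to an additive constant); weak form: ∫_0^3 u'v' dx = ∫_0^3 (x^2 - 2*x - 4/3) v dx + 2·v(3) + 2·v(0) for all v ∈ V.

Multiply both sides by a test function v and integrate from 0 to 3:
  ∫_0^3 −u''(x) v(x) dx = ∫_0^3 f(x) v(x) dx.
Integrate the LHS by parts once:
  ∫_0^3 −u'' v dx = −[u'(x) v(x)]_0^3 + ∫_0^3 u'(x) v'(x) dx.
Thus ∫_0^3 u'(x) v'(x) dx = ∫_0^3 f(x) v(x) dx + [u'(x) v(x)]_0^3.
Choose V so that boundary terms are either known or forced to vanish.
u has inhomogeneous Neumann u'(0) = -2, u'(3) = 2. [u' v]_0^3 = (2)·v(3) − (-2)·v(0) = 2·v(3) + 2·v(0). Take V = H^1(0, 3); boundary term becomes part of RHS.
Weak formulation: find u (satisfying any essential BC) such that ∫_0^3 u'(x) v'(x) dx = ∫_0^3 f v dx + 2·v(3) + 2·v(0) for all v ∈ V (Neumann data are natural BCs: they enter the RHS as boundary terms).
Substituting f(x) = x^2 - 2*x - 4/3, the right-hand side is ∫_0^3 (x^2 - 2*x - 4/3) v dx + 2·v(3) + 2·v(0).
Compatibility check (pure Neumann): taking v ≡ 1 ∈ V gives 0 = ∫_0^3 f dx + (2) − (-2), i.e. ∫_0^3 f dx must equal u'(0) − u'(3) = -4. Indeed ∫_0^3 (x^2 - 2*x - 4/3) dx = -4, so the data are compatible. The solution is then unique only up to an additive constant (fix it e.g. by requiring ∫_0^3 u dx = 0).


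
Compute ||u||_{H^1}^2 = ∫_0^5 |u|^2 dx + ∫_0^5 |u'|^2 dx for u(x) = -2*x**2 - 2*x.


||u||_{H^1}^2 = 14410/3

The H^1 norm (squared) on an interval (0, L) is
  ||u||_{H^1}^2 = ∫_0^L u(x)^2 dx + ∫_0^L u'(x)^2 dx.
Compute u'(x) = -4*x - 2.
Then u(x)^2 = 4*x**4 + 8*x**3 + 4*x**2 and u'(x)^2 = 16*x**2 + 16*x + 4.
Integrate each monomial from 0 to 5 using ∫_0^5 c·x^n dx = c·5^(n+1)/(n+1):
  ∫_0^5 u(x)^2 dx = ∫_0^5 (4*x^4 + 8*x^3 + 4*x^2) dx. Term by term:
    ∫_0^5 4*x^4 dx = 2500;  ∫_0^5 8*x^3 dx = 1250;  ∫_0^5 4*x^2 dx = 500/3.
  Sum: 2500 + 1250 + 500/3 = 11750/3.
  ∫_0^5 u'(x)^2 dx = ∫_0^5 (16*x^2 + 16*x + 4) dx. Term by term:
    ∫_0^5 16*x^2 dx = 2000/3;  ∫_0^5 16*x dx = 200;  ∫_0^5 4 dx = 20.
  Sum: 2000/3 + 200 + 20 = 2660/3.
Adding: ||u||_{H^1}^2 = 11750/3 + 2660/3 = 14410/3.


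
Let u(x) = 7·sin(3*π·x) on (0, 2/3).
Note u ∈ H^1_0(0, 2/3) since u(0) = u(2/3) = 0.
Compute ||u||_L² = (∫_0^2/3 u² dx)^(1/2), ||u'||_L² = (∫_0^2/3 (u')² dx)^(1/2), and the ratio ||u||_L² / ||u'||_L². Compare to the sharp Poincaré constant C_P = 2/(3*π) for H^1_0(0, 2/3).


||u||_L² / ||u'||_L² = 1/(3*π) < C_P = 2/(3*π).

u(x) = 7·sin(3*π·x), so u'(x) = 21*π*cos(3*π*x).
Writing u(x) = A·sin(kπx/L) with A = 7 and k = 2, use ∫_0^L sin²(kπx/L) dx = L/2 and ∫_0^L cos²(kπx/L) dx = L/2.
u² = 49·sin²(3*π·x) and (u')² = 441*π^2·cos²(3*π·x), and each of sin², cos² integrates to L/2 = 1/3 over (0, 2/3).
∫_0^2/3 u² dx = 49/3, so ||u||_L² = 7*sqrt(3)/3.
∫_0^2/3 (u')² dx = 147*π^2, so ||u'||_L² = 7*sqrt(3)*π.
Ratio ||u||_L² / ||u'||_L² = 1/(3*π).
Sharp Poincaré constant on H^1_0(0, 2/3) is C_P = L/π = 2/(3*π), achieved by sin(3*π/2·x).
This is the k = 2 harmonic; the ratio L/(kπ) is strictly less than C_P = L/π, consistent with the sharp inequality ||u||_L² ≤ C_P ||u'||_L².


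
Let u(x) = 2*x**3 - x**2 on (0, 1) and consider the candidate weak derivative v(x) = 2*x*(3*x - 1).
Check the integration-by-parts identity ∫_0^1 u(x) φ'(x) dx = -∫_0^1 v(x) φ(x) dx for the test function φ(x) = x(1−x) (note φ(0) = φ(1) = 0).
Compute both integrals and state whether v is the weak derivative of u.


LHS = -2/15, RHS = -2/15. Yes, v = u' weakly.

u(x) = 2*x**3 - x**2, classical derivative u'(x) = 6*x**2 - 2*x.
φ(x) = x(1−x), so φ'(x) = 1 - 2*x.
Note φ(0) = φ(1) = 0, so the boundary term u·φ vanishes.
LHS = ∫_0^1 u(x) φ'(x) dx = ∫_0^1 (-4*x^4 + 4*x^3 - x^2) dx. Term by term:
  ∫_0^1 -4*x^4 dx = -4/5;  ∫_0^1 4*x^3 dx = 1;  ∫_0^1 -x^2 dx = -1/3.
Sum: -4/5 + 1 − 1/3 = -2/15.
So LHS = -2/15.
∫_0^1 v(x) φ(x) dx = ∫_0^1 (-6*x^4 + 8*x^3 - 2*x^2) dx. Term by term:
  ∫_0^1 -6*x^4 dx = -6/5;  ∫_0^1 8*x^3 dx = 2;  ∫_0^1 -2*x^2 dx = -2/3.
Sum: -6/5 + 2 − 2/3 = 2/15.
So RHS = -∫_0^1 v(x) φ(x) dx = -2/15.
LHS = RHS, so the identity holds for this test φ.
Moreover u is smooth here and v(x) = u'(x) = 6*x**2 - 2*x pointwise, so the identity holds for every test function. Hence v is the weak derivative of u.


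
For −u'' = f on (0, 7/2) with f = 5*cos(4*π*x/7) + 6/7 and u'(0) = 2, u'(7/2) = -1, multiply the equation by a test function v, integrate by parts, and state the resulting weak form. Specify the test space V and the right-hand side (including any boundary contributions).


V = H^1(0, 7/2) (v unrestricted at boundary; u is determined up to an additive constant); weak form: ∫_0^7/2 u'v' dx = ∫_0^7/2 (5*cos(4*π*x/7) + 6/7) v dx − v(7/2) − 2·v(0) for all v ∈ V.

Multiply both sides by a test function v and integrate from 0 to 7/2:
  ∫_0^7/2 −u''(x) v(x) dx = ∫_0^7/2 f(x) v(x) dx.
Integrate the LHS by parts once:
  ∫_0^7/2 −u'' v dx = −[u'(x) v(x)]_0^7/2 + ∫_0^7/2 u'(x) v'(x) dx.
Thus ∫_0^7/2 u'(x) v'(x) dx = ∫_0^7/2 f(x) v(x) dx + [u'(x) v(x)]_0^7/2.
Choose V so that boundary terms are either known or forced to vanish.
u has inhomogeneous Neumann u'(0) = 2, u'(7/2) = -1. [u' v]_0^7/2 = (-1)·v(7/2) − (2)·v(0) = − v(7/2) − 2·v(0). Take V = H^1(0, 7/2); boundary term becomes part of RHS.
Weak formulation: find u (satisfying any essential BC) such that ∫_0^7/2 u'(x) v'(x) dx = ∫_0^7/2 f v dx − v(7/2) − 2·v(0) for all v ∈ V (Neumann data are natural BCs: they enter the RHS as boundary terms).
Substituting f(x) = 5*cos(4*π*x/7) + 6/7, the right-hand side is ∫_0^7/2 (5*cos(4*π*x/7) + 6/7) v dx − v(7/2) − 2·v(0).
Compatibility check (pure Neumann): taking v ≡ 1 ∈ V gives 0 = ∫_0^7/2 f dx + (-1) − (2), i.e. ∫_0^7/2 f dx must equal u'(0) − u'(7/2) = 3. Indeed ∫_0^7/2 (5*cos(4*π*x/7) + 6/7) dx = 3, so the data are compatible. The solution is then unique only up to an additive constant (fix it e.g. by requiring ∫_0^7/2 u dx = 0).


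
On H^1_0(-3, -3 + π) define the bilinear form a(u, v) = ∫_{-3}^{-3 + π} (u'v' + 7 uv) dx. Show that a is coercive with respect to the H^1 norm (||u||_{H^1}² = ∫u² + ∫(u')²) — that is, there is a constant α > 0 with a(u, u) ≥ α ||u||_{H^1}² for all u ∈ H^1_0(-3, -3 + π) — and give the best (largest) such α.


α = 1

Coercivity of a(·,·) on H^1_0(-3, -3 + π) means a(u, u) ≥ α ||u||_{H^1}² for every u ∈ H^1_0.
The interval has length L = π, and Poincaré/coercivity depend only on L. Here a(u, u) = ∫(u')² + (7)·∫u².
Here c = 7 ≥ 1, so a(u,u) = ∫(u')² + c∫u² ≥ ∫(u')² + ∫u² = ||u||_{H^1}², i.e. α = 1 works. No larger α is possible: a(u,u) ≥ α||u||_{H^1}² means (1−α)∫(u')² ≥ (α−c)∫u², and for the modes u_n = sin(nπ(x−x₀)/L) (x₀ the left endpoint) one has ∫u_n²/∫(u_n')² = (L/(nπ))² → 0, so a(u_n,u_n)/||u_n||_{H^1}² → 1. Hence the optimal constant is α = 1.
Therefore α = 1.


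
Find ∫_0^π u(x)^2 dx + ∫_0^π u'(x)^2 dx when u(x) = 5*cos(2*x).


||u||_{H^1(0,π)}^2 = 125*π/2

u'(x) = -10*sin(2*x).
Expand u² and (u')² and integrate term by term on (0, π), using: for integers n ≥ 1, ∫_0^π sin²(nx) dx = ∫_0^π cos²(nx) dx = π/2; for n ≠ n', ∫_0^π sin(nx)sin(n'x) dx = ∫_0^π cos(nx)cos(n'x) dx = 0; and by product-to-sum, ∫_0^π sin(nx)cos(n'x) dx = ½∫_0^π [sin((n+n')x) + sin((n−n')x)] dx, which is 0 when n+n' is even and 2n/(n²−n'²) when n+n' is odd (it need not vanish on (0, π)).
  u² squared terms: (5)²·∫cos(2x)² dx = 25·π/2 = 25*π/2.
  So ∫_0^π u² dx = 25*π/2.
  (u')² squared terms: (-10)²·∫sin(2x)² dx = 100·π/2 = 50*π.
  So ∫_0^π (u')² dx = 50*π.
||u||_{H^1}^2 = (25*π/2) + (50*π) = 125*π/2.


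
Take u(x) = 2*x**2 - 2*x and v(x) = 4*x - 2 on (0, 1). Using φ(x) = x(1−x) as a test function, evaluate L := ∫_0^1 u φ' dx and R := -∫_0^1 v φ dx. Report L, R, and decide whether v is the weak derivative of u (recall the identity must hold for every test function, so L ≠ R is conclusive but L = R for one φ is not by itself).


LHS = 0, RHS = 0. Yes, v = u' weakly.

u(x) = 2*x**2 - 2*x, classical derivative u'(x) = 4*x - 2.
φ(x) = x(1−x), so φ'(x) = 1 - 2*x.
Note φ(0) = φ(1) = 0, so the boundary term u·φ vanishes.
LHS = ∫_0^1 u(x) φ'(x) dx = ∫_0^1 (-4*x^3 + 6*x^2 - 2*x) dx. Term by term:
  ∫_0^1 -4*x^3 dx = -1;  ∫_0^1 6*x^2 dx = 2;  ∫_0^1 -2*x dx = -1.
Sum: -1 + 2 − 1 = 0.
So LHS = 0.
∫_0^1 v(x) φ(x) dx = ∫_0^1 (-4*x^3 + 6*x^2 - 2*x) dx. Term by term:
  ∫_0^1 -4*x^3 dx = -1;  ∫_0^1 6*x^2 dx = 2;  ∫_0^1 -2*x dx = -1.
Sum: -1 + 2 − 1 = 0.
So RHS = -∫_0^1 v(x) φ(x) dx = 0.
LHS = RHS, so the identity holds for this test φ.
Moreover u is smooth here and v(x) = u'(x) = 4*x - 2 pointwise, so the identity holds for every test function. Hence v is the weak derivative of u.


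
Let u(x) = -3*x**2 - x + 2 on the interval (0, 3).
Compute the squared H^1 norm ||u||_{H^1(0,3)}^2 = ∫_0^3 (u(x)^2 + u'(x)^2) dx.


||u||_{H^1}^2 = 8349/10

The H^1 norm (squared) on an interval (0, L) is
  ||u||_{H^1}^2 = ∫_0^L u(x)^2 dx + ∫_0^L u'(x)^2 dx.
Compute u'(x) = -6*x - 1.
Then u(x)^2 = 9*x**4 + 6*x**3 - 11*x**2 - 4*x + 4 and u'(x)^2 = 36*x**2 + 12*x + 1.
Integrate each monomial from 0 to 3 using ∫_0^3 c·x^n dx = c·3^(n+1)/(n+1):
  ∫_0^3 u(x)^2 dx = ∫_0^3 (9*x^4 + 6*x^3 - 11*x^2 - 4*x + 4) dx. Term by term:
    ∫_0^3 9*x^4 dx = 2187/5;  ∫_0^3 6*x^3 dx = 243/2;  ∫_0^3 -11*x^2 dx = -99;
    ∫_0^3 -4*x dx = -18;  ∫_0^3 4 dx = 12.
  Sum: 2187/5 + 243/2 − 99 − 18 + 12 = 4539/10.
  ∫_0^3 u'(x)^2 dx = ∫_0^3 (36*x^2 + 12*x + 1) dx. Term by term:
    ∫_0^3 36*x^2 dx = 324;  ∫_0^3 12*x dx = 54;  ∫_0^3 1 dx = 3.
  Sum: 324 + 54 + 3 = 381.
Adding: ||u||_{H^1}^2 = 4539/10 + 381 = 8349/10.


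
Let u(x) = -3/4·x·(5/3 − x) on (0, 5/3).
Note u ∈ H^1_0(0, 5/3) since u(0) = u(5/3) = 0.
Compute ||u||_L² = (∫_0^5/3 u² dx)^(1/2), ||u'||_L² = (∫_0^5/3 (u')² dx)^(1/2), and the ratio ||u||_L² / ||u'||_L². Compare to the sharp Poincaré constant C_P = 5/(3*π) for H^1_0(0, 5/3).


||u||_L² / ||u'||_L² = sqrt(10)/6 < C_P = 5/(3*π).

u(x) = -3/4·x·(5/3 − x), so u'(x) = 3*x/2 - 5/4.
u(x) = -3/4·x·(5/3 − x) vanishes at x = 0 and x = 5/3, so u ∈ H^1_0(0, 5/3). Differentiate via the product rule and integrate the resulting polynomials term by term.
  ∫_0^5/3 u² dx = ∫_0^5/3 (9*x^4/16 - 15*x^3/8 + 25*x^2/16) dx. Term by term:
    ∫_0^5/3 9*x^4/16 dx = 625/432;  ∫_0^5/3 -15*x^3/8 dx = -3125/864;  ∫_0^5/3 25*x^2/16 dx = 3125/1296.
  Sum: 625/432 − 3125/864 + 3125/1296 = 625/2592.
  ∫_0^5/3 (u')² dx = ∫_0^5/3 (9*x^2/4 - 15*x/4 + 25/16) dx. Term by term:
    ∫_0^5/3 9*x^2/4 dx = 125/36;  ∫_0^5/3 -15*x/4 dx = -125/24;  ∫_0^5/3 25/16 dx = 125/48.
  Sum: 125/36 − 125/24 + 125/48 = 125/144.
∫_0^5/3 u² dx = 625/2592, so ||u||_L² = 25*sqrt(2)/72.
∫_0^5/3 (u')² dx = 125/144, so ||u'||_L² = 5*sqrt(5)/12.
Ratio ||u||_L² / ||u'||_L² = sqrt(10)/6.
Sharp Poincaré constant on H^1_0(0, 5/3) is C_P = L/π = 5/(3*π), achieved by sin(3*π/5·x).
A polynomial bump cannot attain the sharp Poincaré constant (only the first sine eigenfunction does), so the ratio is strictly less than C_P, consistent with ||u||_L² ≤ C_P ||u'||_L².


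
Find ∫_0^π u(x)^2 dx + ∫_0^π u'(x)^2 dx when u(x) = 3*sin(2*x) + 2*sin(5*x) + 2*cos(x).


||u||_{H^1(0,π)}^2 = 32 + 157*π/2

u'(x) = -2*sin(x) + 6*cos(2*x) + 10*cos(5*x).
Expand u² and (u')² and integrate term by term on (0, π), using: for integers n ≥ 1, ∫_0^π sin²(nx) dx = ∫_0^π cos²(nx) dx = π/2; for n ≠ n', ∫_0^π sin(nx)sin(n'x) dx = ∫_0^π cos(nx)cos(n'x) dx = 0; and by product-to-sum, ∫_0^π sin(nx)cos(n'x) dx = ½∫_0^π [sin((n+n')x) + sin((n−n')x)] dx, which is 0 when n+n' is even and 2n/(n²−n'²) when n+n' is odd (it need not vanish on (0, π)).
  u² squared terms: (2)²·∫cos(x)² dx = 4·π/2 = 2*π;  (2)²·∫sin(5x)² dx = 4·π/2 = 2*π;  (3)²·∫sin(2x)² dx = 9·π/2 = 9*π/2.
  u² cross terms: 2·(2)·(2)·∫cos(x)·sin(5x) dx = 8·(0) = 0;  2·(2)·(3)·∫cos(x)·sin(2x) dx = 12·(4/3) = 16;  2·(2)·(3)·∫sin(5x)·sin(2x) dx = 12·(0) = 0.
  So ∫_0^π u² dx = 2*π + 2*π + 9*π/2 + 0 + 16 + 0 = 16 + 17*π/2.
  (u')² squared terms: (-2)²·∫sin(x)² dx = 4·π/2 = 2*π;  (6)²·∫cos(2x)² dx = 36·π/2 = 18*π;  (10)²·∫cos(5x)² dx = 100·π/2 = 50*π.
  (u')² cross terms: 2·(-2)·(6)·∫sin(x)·cos(2x) dx = -24·(-2/3) = 16;  2·(-2)·(10)·∫sin(x)·cos(5x) dx = -40·(0) = 0;  2·(6)·(10)·∫cos(2x)·cos(5x) dx = 120·(0) = 0.
  So ∫_0^π (u')² dx = 2*π + 18*π + 50*π + 16 + 0 + 0 = 16 + 70*π.
||u||_{H^1}^2 = (16 + 17*π/2) + (16 + 70*π) = 32 + 157*π/2.


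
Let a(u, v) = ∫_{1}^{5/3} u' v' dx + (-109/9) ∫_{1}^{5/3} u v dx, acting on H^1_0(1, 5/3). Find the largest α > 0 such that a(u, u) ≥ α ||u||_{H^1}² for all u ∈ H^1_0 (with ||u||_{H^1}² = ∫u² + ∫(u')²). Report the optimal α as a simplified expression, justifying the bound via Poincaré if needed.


α = (-436 + 81*π^2)/(9*(4 + 9*π^2))

Coercivity of a(·,·) on H^1_0(1, 5/3) means a(u, u) ≥ α ||u||_{H^1}² for every u ∈ H^1_0.
The interval has length L = 2/3, and Poincaré/coercivity depend only on L. Here a(u, u) = ∫(u')² + (-109/9)·∫u².
Here c = -109/9 < 0 with |c| < (π/L)² = 9*π^2/4, so coercivity still holds. The condition a(u,u) ≥ α||u||_{H^1}² reads (1−α)∫(u')² ≥ (α−c)∫u². Any admissible α is ≤ 1 (rapidly oscillating u have ∫u²/∫(u')² → 0), and α = 1 would force 0 ≥ (1−c)∫u², impossible since c < 1; so 1−α > 0. By the sharp Poincaré inequality on H^1_0 of an interval of length L, ∫(u')² ≥ (π/L)²∫u² with equality for the first sine mode sin(π(x−x₀)/L) (x₀ the left endpoint), so the inequality holds for all u iff (1−α)(π/L)² ≥ α − c, i.e. α ≤ ((π/L)² + c)/((π/L)² + 1) = (1 + c(L/π)²)/(1 + (L/π)²). (Direct route, valid since c ≤ 0: Poincaré gives c∫u² ≥ c(L/π)²∫(u')², so a(u,u) ≥ (1 + c(L/π)²)∫(u')², while ||u||_{H^1}² ≤ (1 + (L/π)²)∫(u')²; dividing yields the same α.) With (π/L)² = 9*π^2/4 and c = -109/9, the largest admissible constant is α = ((π/L)² + c)/((π/L)² + 1).
Simplifying, α = (-436 + 81*π^2)/(9*(4 + 9*π^2)).


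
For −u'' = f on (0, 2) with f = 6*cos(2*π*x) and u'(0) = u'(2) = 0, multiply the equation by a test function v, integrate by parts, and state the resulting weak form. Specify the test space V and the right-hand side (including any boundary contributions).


V = H^1(0, 2) (no boundary constraint on v; u is determined up to an additive constant); weak form: ∫_0^2 u'v' dx = ∫_0^2 (6*cos(2*π*x)) v dx for all v ∈ V.

Multiply both sides by a test function v and integrate from 0 to 2:
  ∫_0^2 −u''(x) v(x) dx = ∫_0^2 f(x) v(x) dx.
Integrate the LHS by parts once:
  ∫_0^2 −u'' v dx = −[u'(x) v(x)]_0^2 + ∫_0^2 u'(x) v'(x) dx.
Thus ∫_0^2 u'(x) v'(x) dx = ∫_0^2 f(x) v(x) dx + [u'(x) v(x)]_0^2.
Choose V so that boundary terms are either known or forced to vanish.
u has homogeneous Neumann: u'(0) = u'(2) = 0. So [u' v]_0^2 = 0·v(2) − 0·v(0) = 0 for any v; take V = H^1(0, 2).
Weak formulation: find u (satisfying any essential BC) such that ∫_0^2 u'(x) v'(x) dx = ∫_0^2 f v dx for all v ∈ V (homogeneous Neumann, so boundary terms vanish).
Substituting f(x) = 6*cos(2*π*x), the right-hand side is ∫_0^2 (6*cos(2*π*x)) v dx.
Compatibility check (pure Neumann): taking v ≡ 1 ∈ V gives 0 = ∫_0^2 f dx + (0) − (0), i.e. ∫_0^2 f dx must equal u'(0) − u'(2) = 0. Indeed ∫_0^2 (6*cos(2*π*x)) dx = 0, so the data are compatible. The solution is then unique only up to an additive constant (fix it e.g. by requiring ∫_0^2 u dx = 0).


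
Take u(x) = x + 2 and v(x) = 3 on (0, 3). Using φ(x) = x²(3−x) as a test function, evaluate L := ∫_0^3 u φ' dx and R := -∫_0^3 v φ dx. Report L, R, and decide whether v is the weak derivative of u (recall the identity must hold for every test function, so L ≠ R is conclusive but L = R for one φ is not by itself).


LHS = -27/4, RHS = -81/4. No, v is not the weak derivative of u.

u(x) = x + 2, classical derivative u'(x) = 1.
φ(x) = x²(3−x), so φ'(x) = 3*x*(2 - x).
Note φ(0) = φ(3) = 0, so the boundary term u·φ vanishes.
LHS = ∫_0^3 u(x) φ'(x) dx = ∫_0^3 (-3*x^3 + 12*x) dx. Term by term:
  ∫_0^3 -3*x^3 dx = -243/4;  ∫_0^3 12*x dx = 54.
Sum: -243/4 + 54 = -27/4.
So LHS = -27/4.
∫_0^3 v(x) φ(x) dx = ∫_0^3 (-3*x^3 + 9*x^2) dx. Term by term:
  ∫_0^3 -3*x^3 dx = -243/4;  ∫_0^3 9*x^2 dx = 81.
Sum: -243/4 + 81 = 81/4.
So RHS = -∫_0^3 v(x) φ(x) dx = -81/4.
LHS − RHS = 27/2 ≠ 0, so the identity fails.
(For a valid weak derivative the identity must hold for EVERY test function, in particular this one. The failure shows v is NOT the weak derivative of u.)
Correct weak derivative would be u'(x) = 1.


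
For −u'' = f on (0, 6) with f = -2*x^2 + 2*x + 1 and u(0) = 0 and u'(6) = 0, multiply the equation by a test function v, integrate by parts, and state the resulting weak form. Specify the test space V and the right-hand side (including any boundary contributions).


V = {v ∈ H^1(0, 6) : v(0) = 0} (test functions vanish at x = 0 where u is specified); weak form: ∫_0^6 u'v' dx = ∫_0^6 (-2*x^2 + 2*x + 1) v dx for all v ∈ V.

Multiply both sides by a test function v and integrate from 0 to 6:
  ∫_0^6 −u''(x) v(x) dx = ∫_0^6 f(x) v(x) dx.
Integrate the LHS by parts once:
  ∫_0^6 −u'' v dx = −[u'(x) v(x)]_0^6 + ∫_0^6 u'(x) v'(x) dx.
Thus ∫_0^6 u'(x) v'(x) dx = ∫_0^6 f(x) v(x) dx + [u'(x) v(x)]_0^6.
Choose V so that boundary terms are either known or forced to vanish.
Mixed BC: u(0) = 0 (Dirichlet) and u'(6) = 0 (Neumann). Define V = {v ∈ H^1(0, 6) : v(0) = 0}. Then [u' v]_0^6 = u'(6)·v(6) − u'(0)·0 = 0.
Weak formulation: find u (satisfying any essential BC) such that ∫_0^6 u'(x) v'(x) dx = ∫_0^6 f v dx for all v ∈ V (Dirichlet at 0 absorbed into V; the Neumann datum at x = 6 is zero, so no boundary term remains).
Substituting f(x) = -2*x^2 + 2*x + 1, the right-hand side is ∫_0^6 (-2*x^2 + 2*x + 1) v dx.


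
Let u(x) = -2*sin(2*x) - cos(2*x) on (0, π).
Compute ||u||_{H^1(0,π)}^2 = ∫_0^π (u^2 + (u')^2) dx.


||u||_{H^1(0,π)}^2 = 25*π/2

u'(x) = 2*sin(2*x) - 4*cos(2*x).
Expand u² and (u')² and integrate term by term on (0, π), using: for integers n ≥ 1, ∫_0^π sin²(nx) dx = ∫_0^π cos²(nx) dx = π/2; for n ≠ n', ∫_0^π sin(nx)sin(n'x) dx = ∫_0^π cos(nx)cos(n'x) dx = 0; and by product-to-sum, ∫_0^π sin(nx)cos(n'x) dx = ½∫_0^π [sin((n+n')x) + sin((n−n')x)] dx, which is 0 when n+n' is even and 2n/(n²−n'²) when n+n' is odd (it need not vanish on (0, π)).
  u² squared terms: (-1)²·∫cos(2x)² dx = 1·π/2 = π/2;  (-2)²·∫sin(2x)² dx = 4·π/2 = 2*π.
  u² cross terms: 2·(-1)·(-2)·∫cos(2x)·sin(2x) dx = 4·(0) = 0.
  So ∫_0^π u² dx = π/2 + 2*π + 0 = 5*π/2.
  (u')² squared terms: (-4)²·∫cos(2x)² dx = 16·π/2 = 8*π;  (2)²·∫sin(2x)² dx = 4·π/2 = 2*π.
  (u')² cross terms: 2·(-4)·(2)·∫cos(2x)·sin(2x) dx = -16·(0) = 0.
  So ∫_0^π (u')² dx = 8*π + 2*π + 0 = 10*π.
||u||_{H^1}^2 = (5*π/2) + (10*π) = 25*π/2.


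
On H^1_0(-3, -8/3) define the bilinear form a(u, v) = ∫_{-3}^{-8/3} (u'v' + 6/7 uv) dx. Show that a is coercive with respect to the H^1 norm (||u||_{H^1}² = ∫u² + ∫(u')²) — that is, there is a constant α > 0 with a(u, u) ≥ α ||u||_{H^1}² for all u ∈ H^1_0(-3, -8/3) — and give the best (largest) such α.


α = 3*(2 + 21*π^2)/(7*(1 + 9*π^2))

Coercivity of a(·,·) on H^1_0(-3, -8/3) means a(u, u) ≥ α ||u||_{H^1}² for every u ∈ H^1_0.
The interval has length L = 1/3, and Poincaré/coercivity depend only on L. Here a(u, u) = ∫(u')² + (6/7)·∫u².
Here 0 < c = 6/7 < 1. The condition a(u,u) ≥ α||u||_{H^1}² reads (1−α)∫(u')² ≥ (α−c)∫u². Any admissible α is ≤ 1 (rapidly oscillating u have ∫u²/∫(u')² → 0), and α = 1 would force 0 ≥ (1−c)∫u², impossible since c < 1; so 1−α > 0. By the sharp Poincaré inequality on H^1_0 of an interval of length L, ∫(u')² ≥ (π/L)²∫u² with equality for the first sine mode sin(π(x−x₀)/L) (x₀ the left endpoint), so the inequality holds for all u iff (1−α)(π/L)² ≥ α − c, i.e. α ≤ ((π/L)² + c)/((π/L)² + 1) = (1 + c(L/π)²)/(1 + (L/π)²). With (π/L)² = 9*π^2 and c = 6/7, the largest admissible constant is α = ((π/L)² + c)/((π/L)² + 1).
Simplifying, α = 3*(2 + 21*π^2)/(7*(1 + 9*π^2)).


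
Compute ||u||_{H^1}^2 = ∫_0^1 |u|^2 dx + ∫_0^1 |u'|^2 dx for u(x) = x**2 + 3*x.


||u||_{H^1}^2 = 631/30

The H^1 norm (squared) on an interval (0, L) is
  ||u||_{H^1}^2 = ∫_0^L u(x)^2 dx + ∫_0^L u'(x)^2 dx.
Compute u'(x) = 2*x + 3.
Then u(x)^2 = x**4 + 6*x**3 + 9*x**2 and u'(x)^2 = 4*x**2 + 12*x + 9.
Integrate each monomial from 0 to 1 using ∫_0^1 c·x^n dx = c·1^(n+1)/(n+1):
  ∫_0^1 u(x)^2 dx = ∫_0^1 (x^4 + 6*x^3 + 9*x^2) dx. Term by term:
    ∫_0^1 x^4 dx = 1/5;  ∫_0^1 6*x^3 dx = 3/2;  ∫_0^1 9*x^2 dx = 3.
  Sum: 1/5 + 3/2 + 3 = 47/10.
  ∫_0^1 u'(x)^2 dx = ∫_0^1 (4*x^2 + 12*x + 9) dx. Term by term:
    ∫_0^1 4*x^2 dx = 4/3;  ∫_0^1 12*x dx = 6;  ∫_0^1 9 dx = 9.
  Sum: 4/3 + 6 + 9 = 49/3.
Adding: ||u||_{H^1}^2 = 47/10 + 49/3 = 631/30.


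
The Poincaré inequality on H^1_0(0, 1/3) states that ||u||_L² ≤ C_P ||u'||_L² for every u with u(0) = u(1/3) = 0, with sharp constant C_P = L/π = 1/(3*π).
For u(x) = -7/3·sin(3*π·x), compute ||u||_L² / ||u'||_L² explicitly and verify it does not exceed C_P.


||u||_L² / ||u'||_L² = 1/(3*π) = C_P.

u(x) = -7/3·sin(3*π·x), so u'(x) = -7*π*cos(3*π*x).
Writing u(x) = A·sin(kπx/L) with A = -7/3 and k = 1, use ∫_0^L sin²(kπx/L) dx = L/2 and ∫_0^L cos²(kπx/L) dx = L/2.
u² = 49/9·sin²(3*π·x) and (u')² = 49*π^2·cos²(3*π·x), and each of sin², cos² integrates to L/2 = 1/6 over (0, 1/3).
∫_0^1/3 u² dx = 49/54, so ||u||_L² = 7*sqrt(6)/18.
∫_0^1/3 (u')² dx = 49*π^2/6, so ||u'||_L² = 7*sqrt(6)*π/6.
Ratio ||u||_L² / ||u'||_L² = 1/(3*π).
Sharp Poincaré constant on H^1_0(0, 1/3) is C_P = L/π = 1/(3*π), achieved by sin(3*π·x).
This is the k = 1 eigenfunction (up to amplitude), so the ratio equals the sharp Poincaré constant exactly.


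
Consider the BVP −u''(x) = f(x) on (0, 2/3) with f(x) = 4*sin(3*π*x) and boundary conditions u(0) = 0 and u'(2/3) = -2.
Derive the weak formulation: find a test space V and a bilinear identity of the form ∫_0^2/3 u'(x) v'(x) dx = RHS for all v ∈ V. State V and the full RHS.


V = {v ∈ H^1(0, 2/3) : v(0) = 0} (test functions vanish at x = 0 where u is specified); weak form: ∫_0^2/3 u'v' dx = ∫_0^2/3 (4*sin(3*π*x)) v dx − 2·v(2/3) for all v ∈ V.

Multiply both sides by a test function v and integrate from 0 to 2/3:
  ∫_0^2/3 −u''(x) v(x) dx = ∫_0^2/3 f(x) v(x) dx.
Integrate the LHS by parts once:
  ∫_0^2/3 −u'' v dx = −[u'(x) v(x)]_0^2/3 + ∫_0^2/3 u'(x) v'(x) dx.
Thus ∫_0^2/3 u'(x) v'(x) dx = ∫_0^2/3 f(x) v(x) dx + [u'(x) v(x)]_0^2/3.
Choose V so that boundary terms are either known or forced to vanish.
Mixed BC: u(0) = 0 (Dirichlet) and u'(2/3) = -2 (Neumann). Define V = {v ∈ H^1(0, 2/3) : v(0) = 0}. Then [u' v]_0^2/3 = u'(2/3)·v(2/3) − u'(0)·0 = − 2·v(2/3).
Weak formulation: find u (satisfying any essential BC) such that ∫_0^2/3 u'(x) v'(x) dx = ∫_0^2/3 f v dx − 2·v(2/3) for all v ∈ V (Dirichlet at 0 absorbed into V; Neumann datum at x = 2/3 contributes the boundary term).
Substituting f(x) = 4*sin(3*π*x), the right-hand side is ∫_0^2/3 (4*sin(3*π*x)) v dx − 2·v(2/3).


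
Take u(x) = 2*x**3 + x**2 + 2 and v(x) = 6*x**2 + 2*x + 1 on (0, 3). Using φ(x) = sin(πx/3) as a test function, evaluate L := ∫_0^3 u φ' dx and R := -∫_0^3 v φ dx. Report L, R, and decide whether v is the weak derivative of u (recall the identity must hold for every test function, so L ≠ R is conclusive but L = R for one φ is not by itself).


LHS = -180/π + 648/π^3, RHS = -186/π + 648/π^3. No, v is not the weak derivative of u.

u(x) = 2*x**3 + x**2 + 2, classical derivative u'(x) = 6*x**2 + 2*x.
φ(x) = sin(πx/3), so φ'(x) = π*cos(π*x/3)/3.
Note φ(0) = φ(3) = 0, so the boundary term u·φ vanishes.
LHS = ∫_0^3 u(x) φ'(x) dx = ∫_0^3 (2*π*x^3*cos(π*x/3)/3 + π*x^2*cos(π*x/3)/3 + 2*π*cos(π*x/3)/3) dx. Term by term:
  ∫_0^3 2*π*cos(π*x/3)/3 dx = 0;  ∫_0^3 π*x^2*cos(π*x/3)/3 dx = -18/π;  ∫_0^3 2*π*x^3*cos(π*x/3)/3 dx = -162/π + 648/π^3.
Sum: 0 − 18/π + -162/π + 648/π^3 = -180/π + 648/π^3.
So LHS = -180/π + 648/π^3.
∫_0^3 v(x) φ(x) dx = ∫_0^3 (6*x^2*sin(π*x/3) + 2*x*sin(π*x/3) + sin(π*x/3)) dx. Term by term:
  ∫_0^3 2*x*sin(π*x/3) dx = 18/π;  ∫_0^3 6*x^2*sin(π*x/3) dx = -648/π^3 + 162/π;  ∫_0^3 sin(π*x/3) dx = 6/π.
Sum: 18/π + -648/π^3 + 162/π + 6/π = -648/π^3 + 186/π.
So RHS = -∫_0^3 v(x) φ(x) dx = -186/π + 648/π^3.
LHS − RHS = 6/π ≠ 0, so the identity fails.
(For a valid weak derivative the identity must hold for EVERY test function, in particular this one. The failure shows v is NOT the weak derivative of u.)
Correct weak derivative would be u'(x) = 6*x**2 + 2*x.


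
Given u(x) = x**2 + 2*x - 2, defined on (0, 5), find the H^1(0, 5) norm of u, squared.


||u||_{H^1}^2 = 4370/3

The H^1 norm (squared) on an interval (0, L) is
  ||u||_{H^1}^2 = ∫_0^L u(x)^2 dx + ∫_0^L u'(x)^2 dx.
Compute u'(x) = 2*x + 2.
Then u(x)^2 = x**4 + 4*x**3 - 8*x + 4 and u'(x)^2 = 4*x**2 + 8*x + 4.
Integrate each monomial from 0 to 5 using ∫_0^5 c·x^n dx = c·5^(n+1)/(n+1):
  ∫_0^5 u(x)^2 dx = ∫_0^5 (x^4 + 4*x^3 - 8*x + 4) dx. Term by term:
    ∫_0^5 x^4 dx = 625;  ∫_0^5 4*x^3 dx = 625;  ∫_0^5 -8*x dx = -100;
    ∫_0^5 4 dx = 20.
  Sum: 625 + 625 − 100 + 20 = 1170.
  ∫_0^5 u'(x)^2 dx = ∫_0^5 (4*x^2 + 8*x + 4) dx. Term by term:
    ∫_0^5 4*x^2 dx = 500/3;  ∫_0^5 8*x dx = 100;  ∫_0^5 4 dx = 20.
  Sum: 500/3 + 100 + 20 = 860/3.
Adding: ||u||_{H^1}^2 = 1170 + 860/3 = 4370/3.


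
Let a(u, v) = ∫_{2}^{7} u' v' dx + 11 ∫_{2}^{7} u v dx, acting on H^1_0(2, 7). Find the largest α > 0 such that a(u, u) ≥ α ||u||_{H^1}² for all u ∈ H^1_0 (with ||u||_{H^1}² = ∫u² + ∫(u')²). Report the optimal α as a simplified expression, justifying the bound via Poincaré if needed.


α = 1

Coercivity of a(·,·) on H^1_0(2, 7) means a(u, u) ≥ α ||u||_{H^1}² for every u ∈ H^1_0.
The interval has length L = 5, and Poincaré/coercivity depend only on L. Here a(u, u) = ∫(u')² + (11)·∫u².
Here c = 11 ≥ 1, so a(u,u) = ∫(u')² + c∫u² ≥ ∫(u')² + ∫u² = ||u||_{H^1}², i.e. α = 1 works. No larger α is possible: a(u,u) ≥ α||u||_{H^1}² means (1−α)∫(u')² ≥ (α−c)∫u², and for the modes u_n = sin(nπ(x−x₀)/L) (x₀ the left endpoint) one has ∫u_n²/∫(u_n')² = (L/(nπ))² → 0, so a(u_n,u_n)/||u_n||_{H^1}² → 1. Hence the optimal constant is α = 1.
Therefore α = 1.
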